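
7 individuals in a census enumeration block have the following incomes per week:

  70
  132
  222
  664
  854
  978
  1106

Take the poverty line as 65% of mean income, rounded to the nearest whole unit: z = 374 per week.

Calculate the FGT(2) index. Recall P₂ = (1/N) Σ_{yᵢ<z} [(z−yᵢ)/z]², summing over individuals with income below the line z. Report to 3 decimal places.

Poor units: 70, 132, 222 (q = 3 of N = 7).
Gap ratios (z−y)/z: (374−70)/374 = 0.8128; (374−132)/374 = 0.6471; (374−222)/374 = 0.4064.
Squared: 0.6607; 0.4187; 0.1652.
Sum = 1.244559; P₂ = 1.244559 / 7 = 0.178.

0.178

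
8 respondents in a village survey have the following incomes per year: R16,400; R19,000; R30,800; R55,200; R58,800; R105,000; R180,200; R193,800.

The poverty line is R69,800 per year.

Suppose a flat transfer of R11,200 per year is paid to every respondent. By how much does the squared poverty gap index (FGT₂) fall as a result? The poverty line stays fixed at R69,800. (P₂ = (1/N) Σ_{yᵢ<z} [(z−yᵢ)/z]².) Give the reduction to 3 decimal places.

Before: below the line — R16,400, R19,000, R30,800, R55,200, R58,800; squared poverty gap index (FGT₂) = 0.18697.
After the R11,200 transfer: below the line — R27,600, R30,200, R42,000, R66,400; squared poverty gap index (FGT₂) = 0.10605.
Reduction = 0.18697 − 0.10605 = 0.081.

0.081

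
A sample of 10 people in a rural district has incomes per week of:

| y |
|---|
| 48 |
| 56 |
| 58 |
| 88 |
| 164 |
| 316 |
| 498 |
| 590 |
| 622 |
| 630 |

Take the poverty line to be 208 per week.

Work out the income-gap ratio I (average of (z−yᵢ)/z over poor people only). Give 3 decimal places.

0.602

Incomes under z: 48, 56, 58, 88, 164 (q = 5 of N = 10).
Shortfall ratios (z−y)/z: 0.7692, 0.7308, 0.7212, 0.5769, 0.2115; sum = 3.009615.
The income-gap ratio divides by q (the poor only): 3.009615 / 5 = 0.602.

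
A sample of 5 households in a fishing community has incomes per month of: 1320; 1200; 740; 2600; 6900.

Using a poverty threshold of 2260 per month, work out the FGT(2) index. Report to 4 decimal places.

Poor units: 740, 1200, 1320 (q = 3 of N = 5).
Normalized shortfalls: (2260−740)/2260 = 0.6726; (2260−1200)/2260 = 0.4690; (2260−1320)/2260 = 0.4159.
Squared: 0.4523; 0.2200; 0.1730.
Sum = 0.845329; P₂ = 0.845329 / 5 = 0.1691.

0.1691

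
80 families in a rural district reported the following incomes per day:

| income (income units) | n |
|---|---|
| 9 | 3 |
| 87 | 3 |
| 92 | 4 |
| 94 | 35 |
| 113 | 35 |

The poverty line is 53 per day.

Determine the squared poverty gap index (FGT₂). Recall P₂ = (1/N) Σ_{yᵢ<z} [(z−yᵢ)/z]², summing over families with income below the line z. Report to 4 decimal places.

Incomes under z: 3×9 (q = 3 of N = 80).
Gap ratios (z−y)/z: (53−9)/53 = 0.8302 (×3).
Squared: 0.6892 (×3).
Sum = 2.067640; P₂ = 2.067640 / 80 = 0.0258.

0.0258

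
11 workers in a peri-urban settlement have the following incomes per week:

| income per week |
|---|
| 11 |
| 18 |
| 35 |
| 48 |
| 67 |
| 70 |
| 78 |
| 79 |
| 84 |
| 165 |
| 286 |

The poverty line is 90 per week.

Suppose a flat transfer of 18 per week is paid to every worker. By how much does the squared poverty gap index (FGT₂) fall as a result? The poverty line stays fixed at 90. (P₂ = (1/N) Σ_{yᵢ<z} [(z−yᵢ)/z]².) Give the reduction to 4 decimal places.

0.0991

Before: below the line — 11, 18, 35, 48, 67, 70, 78, 79, 84; squared poverty gap index (FGT₂) = 0.195780.
After the 18 transfer: below the line — 29, 36, 53, 66, 85, 88; squared poverty gap index (FGT₂) = 0.096644.
Reduction = 0.195780 − 0.096644 = 0.0991.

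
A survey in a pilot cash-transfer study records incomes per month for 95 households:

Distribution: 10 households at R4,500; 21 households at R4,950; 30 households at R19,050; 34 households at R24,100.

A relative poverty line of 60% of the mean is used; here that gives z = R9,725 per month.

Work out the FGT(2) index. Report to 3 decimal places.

Below the line: 10×R4,500, 21×R4,950 (q = 31 of N = 95).
Shortfall ratios: (9725−4500)/9725 = 0.5373 (×10); (9725−4950)/9725 = 0.4910 (×21).
Squared: 0.2887 (×10); 0.2411 (×21).
Sum = 7.949399; P₂ = 7.949399 / 95 = 0.084.

0.084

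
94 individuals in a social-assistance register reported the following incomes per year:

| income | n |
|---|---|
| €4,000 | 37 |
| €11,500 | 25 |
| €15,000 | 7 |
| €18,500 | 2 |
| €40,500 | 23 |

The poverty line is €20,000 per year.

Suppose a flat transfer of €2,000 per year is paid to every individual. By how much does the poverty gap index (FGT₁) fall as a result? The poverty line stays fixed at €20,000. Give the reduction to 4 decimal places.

Before: below the line — 37×€4,000, 25×€11,500, 7×€15,000, 2×€18,500; poverty gap index (FGT₁) = 0.448138.
After the €2,000 transfer: below the line — 37×€6,000, 25×€13,500, 7×€17,000; poverty gap index (FGT₁) = 0.373138.
Reduction = 0.448138 − 0.373138 = 0.0750.

0.0750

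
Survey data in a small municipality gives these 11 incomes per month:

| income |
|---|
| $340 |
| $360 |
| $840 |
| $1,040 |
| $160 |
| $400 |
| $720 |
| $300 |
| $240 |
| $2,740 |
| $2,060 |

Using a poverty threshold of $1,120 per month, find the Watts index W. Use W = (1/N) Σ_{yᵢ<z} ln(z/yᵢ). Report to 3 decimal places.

0.815

Below the line: $160, $240, $300, $340, $360, $400, $720, $840, $1,040 (q = 9 of N = 11).
Log shortfalls: ln(1120/160) = 1.9459; ln(1120/240) = 1.5404; ln(1120/300) = 1.3173; ln(1120/340) = 1.1921; ln(1120/360) = 1.1350; ln(1120/400) = 1.0296; ln(1120/720) = 0.4418; ln(1120/840) = 0.2877; ln(1120/1040) = 0.0741.
W = 8.964017 / 11 = 0.815.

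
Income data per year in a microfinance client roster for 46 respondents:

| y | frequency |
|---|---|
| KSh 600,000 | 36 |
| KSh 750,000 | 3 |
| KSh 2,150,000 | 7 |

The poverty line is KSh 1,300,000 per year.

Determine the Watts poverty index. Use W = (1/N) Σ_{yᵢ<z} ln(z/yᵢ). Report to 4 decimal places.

0.6410

Incomes under z: 36×KSh 600,000, 3×KSh 750,000 (q = 39 of N = 46).
Log shortfalls: ln(1300000/600000) = 0.7732 (×36); ln(1300000/750000) = 0.5500 (×3).
W = 29.484975 / 46 = 0.6410.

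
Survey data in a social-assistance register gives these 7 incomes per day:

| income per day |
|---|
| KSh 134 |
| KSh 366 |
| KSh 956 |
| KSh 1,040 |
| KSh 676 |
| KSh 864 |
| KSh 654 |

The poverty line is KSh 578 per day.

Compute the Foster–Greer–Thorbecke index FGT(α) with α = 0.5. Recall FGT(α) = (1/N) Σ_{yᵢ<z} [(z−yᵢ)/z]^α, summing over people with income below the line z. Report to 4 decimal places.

Poor units: KSh 134, KSh 366 (q = 2 of N = 7).
Shortfall ratios: (578−134)/578 = 0.7682; (578−366)/578 = 0.3668.
Raised to α = 0.5: 0.87645; 0.60563.
Sum = 1.482076; FGT(0.5) = 1.482076 / 7 = 0.2117.

0.2117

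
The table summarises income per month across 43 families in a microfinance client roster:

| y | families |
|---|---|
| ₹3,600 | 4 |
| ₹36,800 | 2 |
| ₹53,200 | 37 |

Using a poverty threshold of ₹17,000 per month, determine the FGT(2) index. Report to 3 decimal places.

Below the line: 4×₹3,600 (q = 4 of N = 43).
Gap ratios (z−y)/z: (17000−3600)/17000 = 0.7882 (×4).
Squared: 0.6213 (×4).
Sum = 2.485260; P₂ = 2.485260 / 43 = 0.058.

0.058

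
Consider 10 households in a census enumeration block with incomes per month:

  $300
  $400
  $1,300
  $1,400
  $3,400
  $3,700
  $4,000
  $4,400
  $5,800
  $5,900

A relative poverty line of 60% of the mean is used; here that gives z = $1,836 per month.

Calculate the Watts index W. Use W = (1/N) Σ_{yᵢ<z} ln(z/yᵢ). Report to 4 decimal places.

0.3952

Poor units: $300, $400, $1,300, $1,400 (q = 4 of N = 10).
ln(z/y) terms: ln(1836/300) = 1.8116; ln(1836/400) = 1.5239; ln(1836/1300) = 0.3452; ln(1836/1400) = 0.2711.
W = 3.951784 / 10 = 0.3952.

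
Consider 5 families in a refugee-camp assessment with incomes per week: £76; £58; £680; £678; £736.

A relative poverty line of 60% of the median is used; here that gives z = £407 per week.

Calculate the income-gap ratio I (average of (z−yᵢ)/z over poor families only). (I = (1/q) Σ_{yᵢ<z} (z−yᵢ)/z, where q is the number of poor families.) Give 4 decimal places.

Below the line: £58, £76 (q = 2 of N = 5).
Relative gaps: 0.8575, 0.8133; sum = 1.670762.
I averages over the q = 2 poor units only: 1.670762 / 2 = 0.8354.

0.8354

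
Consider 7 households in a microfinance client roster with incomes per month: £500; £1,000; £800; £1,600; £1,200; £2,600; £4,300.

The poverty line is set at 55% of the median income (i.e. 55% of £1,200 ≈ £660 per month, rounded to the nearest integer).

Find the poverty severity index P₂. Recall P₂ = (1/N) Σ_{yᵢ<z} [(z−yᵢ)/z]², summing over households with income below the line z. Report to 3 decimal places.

Below the line: £500 (q = 1 of N = 7).
Relative gaps: (660−500)/660 = 0.2424.
Squared: 0.0588.
Sum = 0.058770; P₂ = 0.058770 / 7 = 0.008.

0.008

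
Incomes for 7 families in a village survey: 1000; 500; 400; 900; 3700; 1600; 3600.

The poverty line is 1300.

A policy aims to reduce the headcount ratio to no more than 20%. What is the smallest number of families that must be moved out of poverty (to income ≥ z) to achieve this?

3

4 of the 7 families are poor, so H = 4/7 = 0.571.
A headcount ratio of at most 20% allows at most ⌊0.20 × 7⌋ = 1 poor families.
So at least 4 − 1 = 3 must be lifted.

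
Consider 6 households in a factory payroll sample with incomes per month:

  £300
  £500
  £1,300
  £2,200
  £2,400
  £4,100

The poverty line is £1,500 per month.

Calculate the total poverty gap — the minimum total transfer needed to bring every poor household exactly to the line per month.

Incomes under z: £300, £500, £1,300 (q = 3 of N = 6).
Individual gaps: 1500−300 = 1200; 1500−500 = 1000; 1500−1300 = 200.
Aggregate gap = £2,400.

£2,400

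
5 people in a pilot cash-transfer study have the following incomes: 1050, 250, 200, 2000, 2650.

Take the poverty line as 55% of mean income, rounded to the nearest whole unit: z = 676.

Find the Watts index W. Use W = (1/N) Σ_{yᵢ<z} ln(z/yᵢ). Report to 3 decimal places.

0.443

Poor units: 200, 250 (q = 2 of N = 5).
ln(z/y) terms: ln(676/200) = 1.2179; ln(676/250) = 0.9947.
W = 2.212608 / 5 = 0.443.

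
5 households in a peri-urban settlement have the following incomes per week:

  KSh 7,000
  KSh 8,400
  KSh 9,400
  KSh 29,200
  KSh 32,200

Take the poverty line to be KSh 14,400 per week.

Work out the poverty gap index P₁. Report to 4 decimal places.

Below the line: KSh 7,000, KSh 8,400, KSh 9,400 (q = 3 of N = 5).
Shortfall ratios: (14400−7000)/14400 = 0.5139; (14400−8400)/14400 = 0.4167; (14400−9400)/14400 = 0.3472.
Sum of shortfalls = 1.277778; P₁ averages over all N: 1.277778 / 5 = 0.2556.

0.2556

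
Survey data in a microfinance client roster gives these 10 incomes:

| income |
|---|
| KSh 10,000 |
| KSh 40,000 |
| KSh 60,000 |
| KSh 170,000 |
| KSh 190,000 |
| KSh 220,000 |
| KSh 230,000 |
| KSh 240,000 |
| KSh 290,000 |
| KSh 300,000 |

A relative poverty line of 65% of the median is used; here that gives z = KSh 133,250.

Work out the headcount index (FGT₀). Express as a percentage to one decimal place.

3 of the 10 workers have income below KSh 133,250.
H = 3/10 = 30.0%.

30.0%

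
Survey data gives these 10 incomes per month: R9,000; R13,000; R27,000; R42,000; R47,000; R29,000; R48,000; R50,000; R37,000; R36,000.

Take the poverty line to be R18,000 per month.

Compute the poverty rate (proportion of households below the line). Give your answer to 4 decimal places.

2 of the 10 households have income below R18,000.
H = 2/10 = 0.2000.

0.2000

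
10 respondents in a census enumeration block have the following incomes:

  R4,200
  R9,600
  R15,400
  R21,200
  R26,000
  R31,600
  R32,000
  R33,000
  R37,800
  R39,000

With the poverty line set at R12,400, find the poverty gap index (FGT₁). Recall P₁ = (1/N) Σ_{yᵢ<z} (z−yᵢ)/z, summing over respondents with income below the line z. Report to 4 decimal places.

Poor units: R4,200, R9,600 (q = 2 of N = 10).
Normalized shortfalls: (12400−4200)/12400 = 0.6613; (12400−9600)/12400 = 0.2258.
Sum of shortfalls = 0.887097; P₁ averages over all N: 0.887097 / 10 = 0.0887.

0.0887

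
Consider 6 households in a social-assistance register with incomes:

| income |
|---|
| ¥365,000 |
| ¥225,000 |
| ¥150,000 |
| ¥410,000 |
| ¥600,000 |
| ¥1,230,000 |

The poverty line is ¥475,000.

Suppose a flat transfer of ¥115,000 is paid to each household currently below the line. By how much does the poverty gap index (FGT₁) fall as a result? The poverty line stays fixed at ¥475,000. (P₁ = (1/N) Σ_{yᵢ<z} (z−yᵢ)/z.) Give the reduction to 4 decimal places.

0.1421

Before: below the line — ¥150,000, ¥225,000, ¥365,000, ¥410,000; poverty gap index (FGT₁) = 0.263158.
After the ¥115,000 transfer: below the line — ¥265,000, ¥340,000; poverty gap index (FGT₁) = 0.121053.
Reduction = 0.263158 − 0.121053 = 0.1421.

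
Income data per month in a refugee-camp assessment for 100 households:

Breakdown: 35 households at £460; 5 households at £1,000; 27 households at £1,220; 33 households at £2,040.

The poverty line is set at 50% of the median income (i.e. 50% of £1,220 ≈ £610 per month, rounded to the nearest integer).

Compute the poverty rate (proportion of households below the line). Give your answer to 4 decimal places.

35 of the 100 households have income below £610.
H = 35/100 = 0.3500.

0.3500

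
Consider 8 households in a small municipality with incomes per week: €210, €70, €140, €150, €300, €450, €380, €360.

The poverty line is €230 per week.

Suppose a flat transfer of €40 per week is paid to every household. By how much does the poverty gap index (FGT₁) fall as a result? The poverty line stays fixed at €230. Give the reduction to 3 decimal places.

Before: below the line — €70, €140, €150, €210; poverty gap index (FGT₁) = 0.19022.
After the €40 transfer: below the line — €110, €180, €190; poverty gap index (FGT₁) = 0.11413.
Reduction = 0.19022 − 0.11413 = 0.076.

0.076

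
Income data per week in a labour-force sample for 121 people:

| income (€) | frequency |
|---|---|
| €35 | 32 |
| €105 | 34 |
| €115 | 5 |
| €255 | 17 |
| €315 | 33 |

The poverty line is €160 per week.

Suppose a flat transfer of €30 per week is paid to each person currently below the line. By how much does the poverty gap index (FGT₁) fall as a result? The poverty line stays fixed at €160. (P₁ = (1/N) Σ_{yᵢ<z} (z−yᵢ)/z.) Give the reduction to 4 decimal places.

0.1100

Before: below the line — 32×€35, 34×€105, 5×€115; poverty gap index (FGT₁) = 0.314824.
After the €30 transfer: below the line — 32×€65, 34×€135, 5×€145; poverty gap index (FGT₁) = 0.204804.
Reduction = 0.314824 − 0.204804 = 0.1100.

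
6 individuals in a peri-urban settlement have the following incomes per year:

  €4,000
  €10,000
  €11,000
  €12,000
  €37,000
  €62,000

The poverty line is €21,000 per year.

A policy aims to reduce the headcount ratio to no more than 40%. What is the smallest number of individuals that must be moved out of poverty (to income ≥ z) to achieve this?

2

4 of the 6 individuals are poor, so H = 4/6 = 0.667.
A headcount ratio of at most 40% allows at most ⌊0.40 × 6⌋ = 2 poor individuals.
So at least 4 − 2 = 2 must be lifted.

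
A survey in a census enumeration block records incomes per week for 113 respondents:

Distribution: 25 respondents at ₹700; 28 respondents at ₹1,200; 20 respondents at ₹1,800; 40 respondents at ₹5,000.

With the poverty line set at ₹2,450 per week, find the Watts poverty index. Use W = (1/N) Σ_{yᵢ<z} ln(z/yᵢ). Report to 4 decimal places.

0.5086

Below the line: 25×₹700, 28×₹1,200, 20×₹1,800 (q = 73 of N = 113).
ln(z/y) terms: ln(2450/700) = 1.2528 (×25); ln(2450/1200) = 0.7138 (×28); ln(2450/1800) = 0.3083 (×20).
W = 57.470563 / 113 = 0.5086.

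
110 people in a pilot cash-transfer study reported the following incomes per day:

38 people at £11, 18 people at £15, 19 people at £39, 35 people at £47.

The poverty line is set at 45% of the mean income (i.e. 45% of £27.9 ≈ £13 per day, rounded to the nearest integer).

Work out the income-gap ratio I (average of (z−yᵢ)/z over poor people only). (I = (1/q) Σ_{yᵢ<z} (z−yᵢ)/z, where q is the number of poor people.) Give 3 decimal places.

0.154

Poor units: 38×£11 (q = 38 of N = 110).
Shortfall ratios (z−y)/z: 0.1538 (×38); sum = 5.846154.
I averages over the q = 38 poor units only: 5.846154 / 38 = 0.154.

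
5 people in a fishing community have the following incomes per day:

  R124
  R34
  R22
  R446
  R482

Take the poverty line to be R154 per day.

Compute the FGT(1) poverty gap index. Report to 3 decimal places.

0.366

Below the line: R22, R34, R124 (q = 3 of N = 5).
Normalized shortfalls: (154−22)/154 = 0.8571; (154−34)/154 = 0.7792; (154−124)/154 = 0.1948.
Σ = 1.831169. Dividing by the full population N = 5 gives P₁ = 0.366.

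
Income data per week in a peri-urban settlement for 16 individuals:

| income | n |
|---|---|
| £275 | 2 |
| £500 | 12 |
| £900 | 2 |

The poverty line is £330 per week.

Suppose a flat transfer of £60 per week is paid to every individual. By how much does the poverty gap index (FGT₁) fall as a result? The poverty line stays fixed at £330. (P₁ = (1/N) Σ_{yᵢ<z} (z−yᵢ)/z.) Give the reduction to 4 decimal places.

Before: below the line — 2×£275; poverty gap index (FGT₁) = 0.020833.
After the £60 transfer: below the line — none; poverty gap index (FGT₁) = 0.000000.
Reduction = 0.020833 − 0.000000 = 0.0208.

0.0208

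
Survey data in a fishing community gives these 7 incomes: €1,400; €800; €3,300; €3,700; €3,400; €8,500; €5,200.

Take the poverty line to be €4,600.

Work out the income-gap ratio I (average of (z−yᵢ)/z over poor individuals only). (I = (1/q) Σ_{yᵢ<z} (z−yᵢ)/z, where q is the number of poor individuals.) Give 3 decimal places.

Poor units: €800, €1,400, €3,300, €3,400, €3,700 (q = 5 of N = 7).
Relative gaps: 0.8261, 0.6957, 0.2826, 0.2609, 0.1957; sum = 2.260870.
The income-gap ratio divides by q (the poor only): 2.260870 / 5 = 0.452.

0.452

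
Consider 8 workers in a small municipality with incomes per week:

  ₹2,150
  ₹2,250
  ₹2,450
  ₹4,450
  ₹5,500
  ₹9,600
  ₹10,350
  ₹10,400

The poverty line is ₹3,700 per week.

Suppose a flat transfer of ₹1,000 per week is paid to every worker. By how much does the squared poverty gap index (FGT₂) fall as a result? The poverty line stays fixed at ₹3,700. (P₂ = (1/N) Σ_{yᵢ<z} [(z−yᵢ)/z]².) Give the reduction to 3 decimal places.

0.050

Before: below the line — ₹2,150, ₹2,250, ₹2,450; squared poverty gap index (FGT₂) = 0.05540.
After the ₹1,000 transfer: below the line — ₹3,150, ₹3,250, ₹3,450; squared poverty gap index (FGT₂) = 0.00518.
Reduction = 0.05540 − 0.00518 = 0.050.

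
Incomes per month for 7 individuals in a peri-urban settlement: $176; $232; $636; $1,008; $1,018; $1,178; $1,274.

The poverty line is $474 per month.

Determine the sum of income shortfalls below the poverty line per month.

$540

Below z: $176, $232 (q = 2 of N = 7).
Individual gaps: 474−176 = 298; 474−232 = 242.
Aggregate gap = $540.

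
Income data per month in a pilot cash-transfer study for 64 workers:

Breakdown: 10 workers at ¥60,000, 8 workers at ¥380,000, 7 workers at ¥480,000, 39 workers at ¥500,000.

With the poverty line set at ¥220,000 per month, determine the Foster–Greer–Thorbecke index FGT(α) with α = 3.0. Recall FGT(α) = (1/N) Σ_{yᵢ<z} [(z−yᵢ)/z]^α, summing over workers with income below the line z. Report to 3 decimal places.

0.060

Below z: 10×¥60,000 (q = 10 of N = 64).
Gap ratios (z−y)/z: (220000−60000)/220000 = 0.7273 (×10).
Raised to α = 3.0: 0.38467 (×10).
Sum = 3.846732; FGT(3.0) = 3.846732 / 64 = 0.060.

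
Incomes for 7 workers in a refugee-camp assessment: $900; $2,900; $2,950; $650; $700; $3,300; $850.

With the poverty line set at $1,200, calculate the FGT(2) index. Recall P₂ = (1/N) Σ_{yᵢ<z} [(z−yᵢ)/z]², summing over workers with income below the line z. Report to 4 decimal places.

Incomes under z: $650, $700, $850, $900 (q = 4 of N = 7).
Gap ratios (z−y)/z: (1200−650)/1200 = 0.4583; (1200−700)/1200 = 0.4167; (1200−850)/1200 = 0.2917; (1200−900)/1200 = 0.2500.
Squared: 0.2101; 0.1736; 0.0851; 0.0625.
Sum = 0.531250; P₂ = 0.531250 / 7 = 0.0759.

0.0759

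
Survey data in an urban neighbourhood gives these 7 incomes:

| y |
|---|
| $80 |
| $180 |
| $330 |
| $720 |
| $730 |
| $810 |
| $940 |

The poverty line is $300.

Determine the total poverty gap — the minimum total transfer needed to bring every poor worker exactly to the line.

Below the line: $80, $180 (q = 2 of N = 7).
Individual gaps: 300−80 = 220; 300−180 = 120.
Aggregate gap = $340.

$340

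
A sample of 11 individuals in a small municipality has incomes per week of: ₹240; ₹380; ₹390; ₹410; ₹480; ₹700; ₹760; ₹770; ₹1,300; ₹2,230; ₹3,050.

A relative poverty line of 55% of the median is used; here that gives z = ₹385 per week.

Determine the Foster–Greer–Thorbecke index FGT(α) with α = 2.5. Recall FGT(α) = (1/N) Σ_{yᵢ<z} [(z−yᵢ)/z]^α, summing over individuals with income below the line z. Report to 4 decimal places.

0.0079

Incomes under z: ₹240, ₹380 (q = 2 of N = 11).
Relative gaps: (385−240)/385 = 0.3766; (385−380)/385 = 0.0130.
Raised to α = 2.5: 0.08705; 0.00002.
Sum = 0.087069; FGT(2.5) = 0.087069 / 11 = 0.0079.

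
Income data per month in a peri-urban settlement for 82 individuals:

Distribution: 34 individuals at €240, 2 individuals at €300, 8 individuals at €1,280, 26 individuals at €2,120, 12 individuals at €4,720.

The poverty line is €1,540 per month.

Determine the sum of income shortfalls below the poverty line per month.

€48,760

Below z: 34×€240, 2×€300, 8×€1,280 (q = 44 of N = 82).
Individual gaps: 34×(1540−240) = 44200; 2×(1540−300) = 2480; 8×(1540−1280) = 2080.
Aggregate gap = €48,760.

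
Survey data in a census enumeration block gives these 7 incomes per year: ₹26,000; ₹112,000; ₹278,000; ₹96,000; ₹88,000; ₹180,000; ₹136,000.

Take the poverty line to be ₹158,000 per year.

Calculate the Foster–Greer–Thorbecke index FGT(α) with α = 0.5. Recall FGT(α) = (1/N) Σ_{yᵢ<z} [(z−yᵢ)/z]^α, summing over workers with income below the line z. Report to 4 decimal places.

Poor units: ₹26,000, ₹88,000, ₹96,000, ₹112,000, ₹136,000 (q = 5 of N = 7).
Relative gaps: (158000−26000)/158000 = 0.8354; (158000−88000)/158000 = 0.4430; (158000−96000)/158000 = 0.3924; (158000−112000)/158000 = 0.2911; (158000−136000)/158000 = 0.1392.
Raised to α = 0.5: 0.91403; 0.66561; 0.62642; 0.53957; 0.37315.
Sum = 3.118782; FGT(0.5) = 3.118782 / 7 = 0.4455.

0.4455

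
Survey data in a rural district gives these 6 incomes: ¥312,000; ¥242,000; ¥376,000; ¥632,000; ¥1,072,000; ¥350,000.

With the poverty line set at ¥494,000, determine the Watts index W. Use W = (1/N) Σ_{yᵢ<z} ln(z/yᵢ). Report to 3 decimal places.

Below z: ¥242,000, ¥312,000, ¥350,000, ¥376,000 (q = 4 of N = 6).
Log gaps: ln(494000/242000) = 0.7136; ln(494000/312000) = 0.4595; ln(494000/350000) = 0.3446; ln(494000/376000) = 0.2729.
W = 1.790679 / 6 = 0.298.

0.298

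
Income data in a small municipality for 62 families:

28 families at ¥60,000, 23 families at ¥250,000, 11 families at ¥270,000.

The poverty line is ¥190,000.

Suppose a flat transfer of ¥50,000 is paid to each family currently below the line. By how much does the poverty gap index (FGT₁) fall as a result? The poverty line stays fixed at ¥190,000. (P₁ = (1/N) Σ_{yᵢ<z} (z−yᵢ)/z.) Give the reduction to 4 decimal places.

Before: below the line — 28×¥60,000; poverty gap index (FGT₁) = 0.308998.
After the ¥50,000 transfer: below the line — 28×¥110,000; poverty gap index (FGT₁) = 0.190153.
Reduction = 0.308998 − 0.190153 = 0.1188.

0.1188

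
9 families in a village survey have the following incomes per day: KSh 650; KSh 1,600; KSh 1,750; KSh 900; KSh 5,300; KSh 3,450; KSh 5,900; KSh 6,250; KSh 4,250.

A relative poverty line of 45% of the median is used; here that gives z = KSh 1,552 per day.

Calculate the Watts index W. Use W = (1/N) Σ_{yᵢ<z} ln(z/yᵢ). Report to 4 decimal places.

0.1572

Incomes under z: KSh 650, KSh 900 (q = 2 of N = 9).
ln(z/y) terms: ln(1552/650) = 0.8703; ln(1552/900) = 0.5449.
W = 1.415232 / 9 = 0.1572.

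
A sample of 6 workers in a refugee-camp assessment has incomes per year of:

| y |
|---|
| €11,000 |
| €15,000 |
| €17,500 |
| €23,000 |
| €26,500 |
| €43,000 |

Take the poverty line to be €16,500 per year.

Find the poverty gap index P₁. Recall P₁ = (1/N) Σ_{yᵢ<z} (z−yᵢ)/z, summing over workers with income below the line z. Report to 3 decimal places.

0.071

Poor units: €11,000, €15,000 (q = 2 of N = 6).
Normalized shortfalls: (16500−11000)/16500 = 0.3333; (16500−15000)/16500 = 0.0909.
Σ = 0.424242. Dividing by the full population N = 6 gives P₁ = 0.071.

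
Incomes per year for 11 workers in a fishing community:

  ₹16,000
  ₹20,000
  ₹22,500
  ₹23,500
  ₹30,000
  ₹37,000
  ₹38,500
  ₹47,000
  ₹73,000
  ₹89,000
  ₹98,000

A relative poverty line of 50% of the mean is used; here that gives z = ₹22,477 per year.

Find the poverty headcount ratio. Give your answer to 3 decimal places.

0.182

2 of the 11 workers have income below ₹22,477.
H = 2/11 = 0.182.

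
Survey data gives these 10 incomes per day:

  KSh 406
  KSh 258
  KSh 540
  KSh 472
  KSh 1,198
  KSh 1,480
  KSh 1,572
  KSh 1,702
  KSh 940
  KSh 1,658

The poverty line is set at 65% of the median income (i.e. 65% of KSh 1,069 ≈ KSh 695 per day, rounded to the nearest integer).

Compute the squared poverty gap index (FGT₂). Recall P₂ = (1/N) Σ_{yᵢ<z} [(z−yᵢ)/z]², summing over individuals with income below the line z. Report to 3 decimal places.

0.072

Poor units: KSh 258, KSh 406, KSh 472, KSh 540 (q = 4 of N = 10).
Relative gaps: (695−258)/695 = 0.6288; (695−406)/695 = 0.4158; (695−472)/695 = 0.3209; (695−540)/695 = 0.2230.
Squared: 0.3954; 0.1729; 0.1030; 0.0497.
Sum = 0.720965; P₂ = 0.720965 / 10 = 0.072.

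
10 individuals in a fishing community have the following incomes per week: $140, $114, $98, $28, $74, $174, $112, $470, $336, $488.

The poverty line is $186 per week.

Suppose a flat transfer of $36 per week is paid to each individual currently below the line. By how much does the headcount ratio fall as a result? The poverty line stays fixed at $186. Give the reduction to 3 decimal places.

0.100

Before: below the line — $28, $74, $98, $112, $114, $140, $174; headcount ratio = 0.70000.
After the $36 transfer: below the line — $64, $110, $134, $148, $150, $176; headcount ratio = 0.60000.
Reduction = 0.70000 − 0.60000 = 0.100.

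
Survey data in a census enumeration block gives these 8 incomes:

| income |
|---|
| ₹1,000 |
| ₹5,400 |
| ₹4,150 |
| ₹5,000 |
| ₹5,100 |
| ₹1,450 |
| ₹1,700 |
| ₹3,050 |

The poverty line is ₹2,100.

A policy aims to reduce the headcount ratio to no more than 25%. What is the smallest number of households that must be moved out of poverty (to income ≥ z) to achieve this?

Currently q = 3 of N = 8 are below the line (H = 0.375).
A headcount ratio of at most 25% allows at most ⌊0.25 × 8⌋ = 2 poor households.
So at least 3 − 2 = 1 must be lifted.

1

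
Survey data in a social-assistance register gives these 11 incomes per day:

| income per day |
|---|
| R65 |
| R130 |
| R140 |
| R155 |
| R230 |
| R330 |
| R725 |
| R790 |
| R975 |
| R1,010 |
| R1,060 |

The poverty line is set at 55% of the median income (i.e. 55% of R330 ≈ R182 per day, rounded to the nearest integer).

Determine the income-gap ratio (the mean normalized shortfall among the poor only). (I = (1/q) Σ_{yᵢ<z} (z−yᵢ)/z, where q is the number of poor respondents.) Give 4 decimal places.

0.3269

Below z: R65, R130, R140, R155 (q = 4 of N = 11).
Relative gaps: 0.6429, 0.2857, 0.2308, 0.1484; sum = 1.307692.
I averages over the q = 4 poor units only: 1.307692 / 4 = 0.3269.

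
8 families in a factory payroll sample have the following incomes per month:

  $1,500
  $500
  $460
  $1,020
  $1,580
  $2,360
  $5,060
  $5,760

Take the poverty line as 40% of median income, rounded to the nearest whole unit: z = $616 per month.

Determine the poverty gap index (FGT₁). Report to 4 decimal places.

0.0552

Incomes under z: $460, $500 (q = 2 of N = 8).
Shortfall ratios: (616−460)/616 = 0.2532; (616−500)/616 = 0.1883.
Σ = 0.441558. Dividing by the full population N = 8 gives P₁ = 0.0552.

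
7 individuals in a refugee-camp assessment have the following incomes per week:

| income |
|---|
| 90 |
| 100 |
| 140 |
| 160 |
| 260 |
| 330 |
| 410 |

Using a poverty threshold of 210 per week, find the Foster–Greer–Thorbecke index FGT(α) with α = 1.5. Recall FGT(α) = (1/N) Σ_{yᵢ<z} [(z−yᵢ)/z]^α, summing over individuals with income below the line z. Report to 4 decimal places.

Incomes under z: 90, 100, 140, 160 (q = 4 of N = 7).
Shortfall ratios: (210−90)/210 = 0.5714; (210−100)/210 = 0.5238; (210−140)/210 = 0.3333; (210−160)/210 = 0.2381.
Raised to α = 1.5: 0.43196; 0.37911; 0.19245; 0.11618.
Sum = 1.119694; FGT(1.5) = 1.119694 / 7 = 0.1600.

0.1600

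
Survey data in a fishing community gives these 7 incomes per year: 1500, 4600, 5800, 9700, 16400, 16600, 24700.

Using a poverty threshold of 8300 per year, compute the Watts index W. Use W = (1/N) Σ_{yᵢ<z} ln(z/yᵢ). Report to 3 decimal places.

0.380

Poor units: 1500, 4600, 5800 (q = 3 of N = 7).
Log gaps: ln(8300/1500) = 1.7108; ln(8300/4600) = 0.5902; ln(8300/5800) = 0.3584.
W = 2.659387 / 7 = 0.380.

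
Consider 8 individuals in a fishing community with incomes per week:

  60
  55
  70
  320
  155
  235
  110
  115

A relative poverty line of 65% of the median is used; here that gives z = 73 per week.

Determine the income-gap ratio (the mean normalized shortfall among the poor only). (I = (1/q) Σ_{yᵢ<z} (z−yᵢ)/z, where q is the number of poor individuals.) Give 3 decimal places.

0.155

Below z: 55, 60, 70 (q = 3 of N = 8).
Shortfall ratios (z−y)/z: 0.2466, 0.1781, 0.0411; sum = 0.465753.
The income-gap ratio divides by q (the poor only): 0.465753 / 3 = 0.155.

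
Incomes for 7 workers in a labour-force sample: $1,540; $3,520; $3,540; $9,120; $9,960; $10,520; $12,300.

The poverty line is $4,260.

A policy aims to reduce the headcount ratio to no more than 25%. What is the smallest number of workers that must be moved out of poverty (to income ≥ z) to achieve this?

3 of the 7 workers are poor, so H = 3/7 = 0.429.
A headcount ratio of at most 25% allows at most ⌊0.25 × 7⌋ = 1 poor workers.
So at least 3 − 1 = 2 must be lifted.

2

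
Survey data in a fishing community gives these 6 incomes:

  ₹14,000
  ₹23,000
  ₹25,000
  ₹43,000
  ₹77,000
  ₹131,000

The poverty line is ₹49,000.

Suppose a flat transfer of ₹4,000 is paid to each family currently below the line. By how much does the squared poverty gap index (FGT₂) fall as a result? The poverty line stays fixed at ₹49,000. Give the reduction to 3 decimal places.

0.046

Before: below the line — ₹14,000, ₹23,000, ₹25,000, ₹43,000; squared poverty gap index (FGT₂) = 0.17444.
After the ₹4,000 transfer: below the line — ₹18,000, ₹27,000, ₹29,000, ₹47,000; squared poverty gap index (FGT₂) = 0.12835.
Reduction = 0.17444 − 0.12835 = 0.046.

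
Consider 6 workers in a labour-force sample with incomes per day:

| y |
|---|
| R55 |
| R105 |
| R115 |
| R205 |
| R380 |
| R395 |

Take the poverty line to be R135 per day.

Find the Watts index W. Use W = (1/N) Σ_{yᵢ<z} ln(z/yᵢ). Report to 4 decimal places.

Poor units: R55, R105, R115 (q = 3 of N = 6).
Log gaps: ln(135/55) = 0.8979; ln(135/105) = 0.2513; ln(135/115) = 0.1603.
W = 1.309599 / 6 = 0.2183.

0.2183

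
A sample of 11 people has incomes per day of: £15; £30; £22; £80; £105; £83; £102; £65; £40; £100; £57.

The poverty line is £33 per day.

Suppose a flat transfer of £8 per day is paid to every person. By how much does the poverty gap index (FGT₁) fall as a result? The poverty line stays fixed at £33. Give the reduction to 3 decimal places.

Before: below the line — £15, £22, £30; poverty gap index (FGT₁) = 0.08815.
After the £8 transfer: below the line — £23, £30; poverty gap index (FGT₁) = 0.03581.
Reduction = 0.08815 − 0.03581 = 0.052.

0.052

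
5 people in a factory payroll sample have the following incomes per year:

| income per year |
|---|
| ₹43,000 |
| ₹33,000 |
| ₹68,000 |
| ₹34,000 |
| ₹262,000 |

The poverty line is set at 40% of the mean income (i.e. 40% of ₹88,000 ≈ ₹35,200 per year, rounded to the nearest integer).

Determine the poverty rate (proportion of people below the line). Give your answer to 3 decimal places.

0.400

2 of the 5 people have income below ₹35,200.
H = 2/5 = 0.400.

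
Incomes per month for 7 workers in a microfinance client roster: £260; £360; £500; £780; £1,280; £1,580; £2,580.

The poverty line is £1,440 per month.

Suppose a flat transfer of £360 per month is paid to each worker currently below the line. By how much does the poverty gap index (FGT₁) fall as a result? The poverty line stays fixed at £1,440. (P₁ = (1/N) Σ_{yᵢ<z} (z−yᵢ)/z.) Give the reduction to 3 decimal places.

0.159

Before: below the line — £260, £360, £500, £780, £1,280; poverty gap index (FGT₁) = 0.39881.
After the £360 transfer: below the line — £620, £720, £860, £1,140; poverty gap index (FGT₁) = 0.24008.
Reduction = 0.39881 − 0.24008 = 0.159.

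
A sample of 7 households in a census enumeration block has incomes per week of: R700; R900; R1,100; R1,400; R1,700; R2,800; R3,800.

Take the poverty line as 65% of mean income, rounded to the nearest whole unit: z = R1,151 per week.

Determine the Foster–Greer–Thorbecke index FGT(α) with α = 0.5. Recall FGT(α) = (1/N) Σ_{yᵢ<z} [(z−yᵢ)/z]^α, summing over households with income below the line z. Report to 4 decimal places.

0.1862

Below z: R700, R900, R1,100 (q = 3 of N = 7).
Normalized shortfalls: (1151−700)/1151 = 0.3918; (1151−900)/1151 = 0.2181; (1151−1100)/1151 = 0.0443.
Raised to α = 0.5: 0.62597; 0.46698; 0.21050.
Sum = 1.303445; FGT(0.5) = 1.303445 / 7 = 0.1862.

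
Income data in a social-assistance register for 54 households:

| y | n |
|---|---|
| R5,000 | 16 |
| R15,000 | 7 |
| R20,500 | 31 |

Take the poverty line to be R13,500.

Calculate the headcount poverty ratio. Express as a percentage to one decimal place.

16 of the 54 households have income below R13,500.
H = 16/54 = 29.6%.

29.6%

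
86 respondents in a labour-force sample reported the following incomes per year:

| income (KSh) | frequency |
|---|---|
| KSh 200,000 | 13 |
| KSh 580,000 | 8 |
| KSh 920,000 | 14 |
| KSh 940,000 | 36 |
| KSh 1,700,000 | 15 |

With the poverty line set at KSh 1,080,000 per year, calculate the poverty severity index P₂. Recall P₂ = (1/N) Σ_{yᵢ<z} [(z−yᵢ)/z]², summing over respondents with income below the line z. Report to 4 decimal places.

0.1309

Below the line: 13×KSh 200,000, 8×KSh 580,000, 14×KSh 920,000, 36×KSh 940,000 (q = 71 of N = 86).
Relative gaps: (1080000−200000)/1080000 = 0.8148 (×13); (1080000−580000)/1080000 = 0.4630 (×8); (1080000−920000)/1080000 = 0.1481 (×14); (1080000−940000)/1080000 = 0.1296 (×36).
Squared: 0.6639 (×13); 0.2143 (×8); 0.0219 (×14); 0.0168 (×36).
Sum = 11.257888; P₂ = 11.257888 / 86 = 0.1309.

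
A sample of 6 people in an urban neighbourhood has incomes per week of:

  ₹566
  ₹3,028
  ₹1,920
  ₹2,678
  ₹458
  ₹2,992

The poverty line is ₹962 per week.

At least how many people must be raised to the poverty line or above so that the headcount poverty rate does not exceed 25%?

1

2 of the 6 people are poor, so H = 2/6 = 0.333.
A headcount ratio of at most 25% allows at most ⌊0.25 × 6⌋ = 1 poor people.
So at least 2 − 1 = 1 must be lifted.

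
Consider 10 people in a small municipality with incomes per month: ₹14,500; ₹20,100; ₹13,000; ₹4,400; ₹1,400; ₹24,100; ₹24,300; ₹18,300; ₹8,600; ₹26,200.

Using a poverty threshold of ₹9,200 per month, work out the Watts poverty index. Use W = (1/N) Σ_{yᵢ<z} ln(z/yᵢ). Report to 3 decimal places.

0.269

Incomes under z: ₹1,400, ₹4,400, ₹8,600 (q = 3 of N = 10).
Log shortfalls: ln(9200/1400) = 1.8827; ln(9200/4400) = 0.7376; ln(9200/8600) = 0.0674.
W = 2.687771 / 10 = 0.269.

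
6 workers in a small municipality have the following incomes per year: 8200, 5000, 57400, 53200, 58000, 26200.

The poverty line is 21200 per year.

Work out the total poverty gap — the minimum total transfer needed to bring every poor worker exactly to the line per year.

Below z: 5000, 8200 (q = 2 of N = 6).
Individual gaps: 21200−5000 = 16200; 21200−8200 = 13000.
Aggregate gap = 29200.

29200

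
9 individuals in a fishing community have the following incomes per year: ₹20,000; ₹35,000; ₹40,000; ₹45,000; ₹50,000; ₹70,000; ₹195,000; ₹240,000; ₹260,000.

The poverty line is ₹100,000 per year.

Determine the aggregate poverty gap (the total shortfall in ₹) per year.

Below z: ₹20,000, ₹35,000, ₹40,000, ₹45,000, ₹50,000, ₹70,000 (q = 6 of N = 9).
Individual gaps: 100000−20000 = 80000; 100000−35000 = 65000; 100000−40000 = 60000; 100000−45000 = 55000; 100000−50000 = 50000; 100000−70000 = 30000.
Aggregate gap = ₹340,000.

₹340,000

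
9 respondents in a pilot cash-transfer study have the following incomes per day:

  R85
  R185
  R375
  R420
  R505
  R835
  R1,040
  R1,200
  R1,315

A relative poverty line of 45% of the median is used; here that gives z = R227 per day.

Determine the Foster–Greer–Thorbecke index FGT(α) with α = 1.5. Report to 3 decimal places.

Incomes under z: R85, R185 (q = 2 of N = 9).
Normalized shortfalls: (227−85)/227 = 0.6256; (227−185)/227 = 0.1850.
Raised to α = 1.5: 0.49476; 0.07959.
Sum = 0.574345; FGT(1.5) = 0.574345 / 9 = 0.064.

0.064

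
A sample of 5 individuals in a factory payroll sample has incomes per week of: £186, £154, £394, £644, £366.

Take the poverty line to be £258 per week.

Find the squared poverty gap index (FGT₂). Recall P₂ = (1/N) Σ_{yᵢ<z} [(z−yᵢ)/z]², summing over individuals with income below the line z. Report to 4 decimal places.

Below z: £154, £186 (q = 2 of N = 5).
Relative gaps: (258−154)/258 = 0.4031; (258−186)/258 = 0.2791.
Squared: 0.1625; 0.0779.
Sum = 0.240370; P₂ = 0.240370 / 5 = 0.0481.

0.0481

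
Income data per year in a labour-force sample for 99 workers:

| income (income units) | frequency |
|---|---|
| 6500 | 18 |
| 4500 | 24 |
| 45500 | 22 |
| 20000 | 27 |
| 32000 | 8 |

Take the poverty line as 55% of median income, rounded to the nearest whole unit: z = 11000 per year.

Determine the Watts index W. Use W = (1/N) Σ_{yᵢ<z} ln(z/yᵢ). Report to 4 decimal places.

Poor units: 24×4500, 18×6500 (q = 42 of N = 99).
Log shortfalls: ln(11000/4500) = 0.8938 (×24); ln(11000/6500) = 0.5261 (×18).
W = 30.921305 / 99 = 0.3123.

0.3123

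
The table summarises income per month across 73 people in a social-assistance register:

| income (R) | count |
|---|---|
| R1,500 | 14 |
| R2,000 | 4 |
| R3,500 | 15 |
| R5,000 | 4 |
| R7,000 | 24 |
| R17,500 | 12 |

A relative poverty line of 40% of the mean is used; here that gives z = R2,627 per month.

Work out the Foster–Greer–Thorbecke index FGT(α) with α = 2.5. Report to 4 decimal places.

Below z: 14×R1,500, 4×R2,000 (q = 18 of N = 73).
Shortfall ratios: (2627−1500)/2627 = 0.4290 (×14); (2627−2000)/2627 = 0.2387 (×4).
Raised to α = 2.5: 0.12055 (×14); 0.02783 (×4).
Sum = 1.798992; FGT(2.5) = 1.798992 / 73 = 0.0246.

0.0246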